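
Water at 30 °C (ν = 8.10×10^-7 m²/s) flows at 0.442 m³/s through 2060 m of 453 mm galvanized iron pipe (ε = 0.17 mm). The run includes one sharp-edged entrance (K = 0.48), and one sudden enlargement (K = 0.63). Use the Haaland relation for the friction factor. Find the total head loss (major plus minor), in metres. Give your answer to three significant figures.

V = 4Q/(πD²) = 2.742 m/s; V²/2g = 0.3833 m
Re = 1.53×10^6, ε/D = 3.75×10^-4 → f = 0.01606 (Haaland)
Major: h_f = f(L/D)·V²/2g = 0.01606·4547·0.3833 = 28.00 m
Minor: ΣK = 1.11; h_m = ΣK·V²/2g = 0.4255 m
Total H_L = 28.00 + 0.4255 = 28.43 m

H_L ≈ 28.4 m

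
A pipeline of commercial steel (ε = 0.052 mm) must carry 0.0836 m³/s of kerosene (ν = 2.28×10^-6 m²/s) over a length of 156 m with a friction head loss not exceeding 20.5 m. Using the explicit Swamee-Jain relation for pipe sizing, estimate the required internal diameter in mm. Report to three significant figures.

D ≈ 152 mm

Swamee-Jain (Type III): D = 0.66·[ε^1.25·(LQ²/(gh_f))^4.75 + ν·Q^9.4·(L/(gh_f))^5.2]^0.04
LQ²/(gh_f) = 0.005421; L/(gh_f) = 0.7757
Term 1 = ε^1.25·(…)^4.75 = 7.62×10^-17; Term 2 = ν·Q^9.4·(…)^5.2 = 4.50×10^-17
D = 0.66·(7.62×10^-17 + 4.50×10^-17)^0.04 = 0.1524 m = 152 mm
Check: V = 4.59 m/s, Re = 3.06×10^5, f = 0.01731, h_f = 19.0 m ≈ 20.5 m ✓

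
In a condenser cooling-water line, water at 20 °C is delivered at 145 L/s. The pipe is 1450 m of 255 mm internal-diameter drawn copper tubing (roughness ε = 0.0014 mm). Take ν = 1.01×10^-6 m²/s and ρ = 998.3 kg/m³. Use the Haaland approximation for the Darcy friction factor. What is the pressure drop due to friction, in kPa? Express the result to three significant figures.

Δp ≈ 282 kPa

V = 4Q/(πD²) = 4·0.145/(π·0.255²) = 2.839 m/s
Re = VD/ν = 2.839·0.255/1.01×10^-6 = 7.17×10^5 → turbulent
ε/D = 0.0014/255 = 5.49×10^-6
Haaland: f = 0.01234
h_f = f(L/D)V²/(2g) = 0.01234·(1450/0.255)·2.839²/(2·9.81) = 28.83 m
Δp = ρg·h_f = 998.3·9.81·28.83 = 282.3 kPa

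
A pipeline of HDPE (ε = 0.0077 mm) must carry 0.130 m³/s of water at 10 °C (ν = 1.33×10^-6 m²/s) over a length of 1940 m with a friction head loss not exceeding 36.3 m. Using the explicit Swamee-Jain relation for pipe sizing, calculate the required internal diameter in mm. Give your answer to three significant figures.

Swamee-Jain (Type III): D = 0.66·[ε^1.25·(LQ²/(gh_f))^4.75 + ν·Q^9.4·(L/(gh_f))^5.2]^0.04
LQ²/(gh_f) = 0.09207; L/(gh_f) = 5.448
Term 1 = ε^1.25·(…)^4.75 = 4.87×10^-12; Term 2 = ν·Q^9.4·(…)^5.2 = 4.20×10^-11
D = 0.66·(4.87×10^-12 + 4.20×10^-11)^0.04 = 0.2549 m = 255 mm
Check: V = 2.55 m/s, Re = 4.88×10^5, f = 0.01361, h_f = 34.3 m ≈ 36.3 m ✓

D ≈ 255 mm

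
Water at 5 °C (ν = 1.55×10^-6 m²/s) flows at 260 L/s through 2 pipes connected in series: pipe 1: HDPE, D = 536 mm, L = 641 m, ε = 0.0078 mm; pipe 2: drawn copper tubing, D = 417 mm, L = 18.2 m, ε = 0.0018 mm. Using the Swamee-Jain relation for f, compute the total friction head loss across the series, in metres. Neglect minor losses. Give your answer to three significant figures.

H ≈ 1.23 m

Pipe 1: V = 1.152 m/s, Re = 3.98×10^5, ε/D = 1.46×10^-5, f = 0.01384, h_1 = f(L/D)V²/2g = 1.120 m
Pipe 2: V = 1.904 m/s, Re = 5.12×10^5, ε/D = 4.32×10^-6, f = 0.01311, h_2 = f(L/D)V²/2g = 0.1057 m
Series → Q common, losses add: H = Σh = 1.226 m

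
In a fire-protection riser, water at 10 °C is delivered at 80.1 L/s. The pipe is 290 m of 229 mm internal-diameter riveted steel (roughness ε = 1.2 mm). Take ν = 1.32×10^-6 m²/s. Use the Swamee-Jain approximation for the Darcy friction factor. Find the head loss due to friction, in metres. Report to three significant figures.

V = 4Q/(πD²) = 4·0.0801/(π·0.229²) = 1.945 m/s
Re = VD/ν = 1.945·0.229/1.32×10^-6 = 3.37×10^5 → turbulent
ε/D = 1.2/229 = 0.00524
Swamee-Jain: f = 0.03120
h_f = f(L/D)V²/(2g) = 0.03120·(290/0.229)·1.945²/(2·9.81) = 7.617 m

h_f ≈ 7.62 m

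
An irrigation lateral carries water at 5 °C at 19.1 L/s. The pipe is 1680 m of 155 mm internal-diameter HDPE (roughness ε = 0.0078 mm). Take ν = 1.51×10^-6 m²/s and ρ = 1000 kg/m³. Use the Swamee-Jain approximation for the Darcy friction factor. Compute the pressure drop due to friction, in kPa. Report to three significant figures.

V = 4Q/(πD²) = 4·0.0191/(π·0.155²) = 1.012 m/s
Re = VD/ν = 1.012·0.155/1.51×10^-6 = 1.04×10^5 → turbulent
ε/D = 0.0078/155 = 5.03×10^-5
Swamee-Jain: f = 0.01803
h_f = f(L/D)V²/(2g) = 0.01803·(1680/0.155)·1.012²/(2·9.81) = 10.21 m
Δp = ρg·h_f = 1000·9.81·10.21 = 100.1 kPa

Δp ≈ 100 kPa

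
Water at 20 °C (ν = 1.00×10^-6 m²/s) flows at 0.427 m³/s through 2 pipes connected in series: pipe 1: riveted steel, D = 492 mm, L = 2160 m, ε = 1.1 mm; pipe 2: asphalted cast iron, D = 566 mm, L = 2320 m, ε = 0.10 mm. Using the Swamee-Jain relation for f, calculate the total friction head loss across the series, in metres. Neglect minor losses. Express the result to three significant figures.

Pipe 1: V = 2.246 m/s, Re = 1.11×10^6, ε/D = 0.00224, f = 0.02435, h_1 = f(L/D)V²/2g = 27.49 m
Pipe 2: V = 1.697 m/s, Re = 9.61×10^5, ε/D = 1.77×10^-4, f = 0.01454, h_2 = f(L/D)V²/2g = 8.751 m
Series → Q common, losses add: H = Σh = 36.24 m

H ≈ 36.2 m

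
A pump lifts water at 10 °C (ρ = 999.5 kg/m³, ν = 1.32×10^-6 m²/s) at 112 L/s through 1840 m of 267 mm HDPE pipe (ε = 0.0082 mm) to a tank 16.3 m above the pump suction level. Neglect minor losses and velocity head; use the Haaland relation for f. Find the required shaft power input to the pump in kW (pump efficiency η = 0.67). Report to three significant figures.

V = 4Q/(πD²) = 2.000 m/s; Re = 4.05×10^5; ε/D = 3.07×10^-5; f = 0.01389
h_f = f(L/D)V²/2g = 19.53 m
Total head H = z + h_f = 16.3 + 19.53 = 35.83 m
P_hyd = ρgQH = 999.5·9.81·0.112·35.83 = 39.34 kW
P_shaft = P_hyd/η = 39.34/0.67 = 58.72 kW

P_shaft ≈ 58.7 kW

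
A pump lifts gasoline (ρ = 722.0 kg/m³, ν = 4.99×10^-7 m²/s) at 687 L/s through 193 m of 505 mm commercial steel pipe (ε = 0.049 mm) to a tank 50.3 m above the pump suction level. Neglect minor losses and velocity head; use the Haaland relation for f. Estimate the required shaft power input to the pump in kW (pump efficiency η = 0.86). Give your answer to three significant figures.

V = 4Q/(πD²) = 3.430 m/s; Re = 3.47×10^6; ε/D = 9.70×10^-5; f = 0.01239
h_f = f(L/D)V²/2g = 2.839 m
Total head H = z + h_f = 50.3 + 2.839 = 53.14 m
P_hyd = ρgQH = 722.0·9.81·0.687·53.14 = 258.6 kW
P_shaft = P_hyd/η = 258.6/0.86 = 300.7 kW

P_shaft ≈ 301 kW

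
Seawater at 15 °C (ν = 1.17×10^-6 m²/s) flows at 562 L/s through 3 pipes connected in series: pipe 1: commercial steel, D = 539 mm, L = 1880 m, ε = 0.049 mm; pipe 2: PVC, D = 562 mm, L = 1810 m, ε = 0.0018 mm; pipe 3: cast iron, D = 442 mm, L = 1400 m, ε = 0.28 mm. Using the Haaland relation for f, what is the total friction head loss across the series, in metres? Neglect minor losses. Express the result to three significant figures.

Pipe 1: V = 2.463 m/s, Re = 1.13×10^6, ε/D = 9.09×10^-5, f = 0.01305, h_1 = f(L/D)V²/2g = 14.08 m
Pipe 2: V = 2.266 m/s, Re = 1.09×10^6, ε/D = 3.20×10^-6, f = 0.01148, h_2 = f(L/D)V²/2g = 9.672 m
Pipe 3: V = 3.663 m/s, Re = 1.38×10^6, ε/D = 6.33×10^-4, f = 0.01793, h_3 = f(L/D)V²/2g = 38.83 m
Series → Q common, losses add: H = Σh = 62.58 m

H ≈ 62.6 m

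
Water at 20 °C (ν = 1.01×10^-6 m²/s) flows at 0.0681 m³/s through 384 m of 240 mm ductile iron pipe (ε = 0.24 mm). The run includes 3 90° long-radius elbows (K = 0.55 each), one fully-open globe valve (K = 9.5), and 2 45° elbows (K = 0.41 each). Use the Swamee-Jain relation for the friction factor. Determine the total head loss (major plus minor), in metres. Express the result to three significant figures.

H_L ≈ 5.19 m

V = 4Q/(πD²) = 1.505 m/s; V²/2g = 0.1155 m
Re = 3.58×10^5, ε/D = 0.00100 → f = 0.02059 (Swamee-Jain)
Major: h_f = f(L/D)·V²/2g = 0.02059·1600·0.1155 = 3.806 m
Minor: ΣK = 12.0; h_m = ΣK·V²/2g = 1.382 m
Total H_L = 3.806 + 1.382 = 5.188 m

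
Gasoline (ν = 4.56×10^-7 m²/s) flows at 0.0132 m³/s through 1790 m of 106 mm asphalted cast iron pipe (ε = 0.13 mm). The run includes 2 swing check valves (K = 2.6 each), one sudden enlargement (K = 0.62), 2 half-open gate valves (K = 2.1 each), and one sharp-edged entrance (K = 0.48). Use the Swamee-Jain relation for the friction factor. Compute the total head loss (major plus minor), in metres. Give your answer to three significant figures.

H_L ≈ 42.6 m

V = 4Q/(πD²) = 1.496 m/s; V²/2g = 0.1140 m
Re = 3.48×10^5, ε/D = 0.00123 → f = 0.02152 (Swamee-Jain)
Major: h_f = f(L/D)·V²/2g = 0.02152·16887·0.1140 = 41.44 m
Minor: ΣK = 10.5; h_m = ΣK·V²/2g = 1.197 m
Total H_L = 41.44 + 1.197 = 42.64 m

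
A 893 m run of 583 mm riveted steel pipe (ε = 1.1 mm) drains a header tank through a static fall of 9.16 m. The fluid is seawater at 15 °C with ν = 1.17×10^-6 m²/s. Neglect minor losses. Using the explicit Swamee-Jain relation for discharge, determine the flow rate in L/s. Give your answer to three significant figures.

Swamee-Jain (Type II): Q = -0.965·√(gD⁵h_f/L)·ln[ε/(3.7D) + √(3.17ν²L/(gD³h_f))]
√(gD⁵h_f/L) = √(9.81·0.583⁵·9.16/893) = 0.08232
ε/(3.7D) = 5.10×10^-4; √(3.17ν²L/(gD³h_f)) = 1.48×10^-5
Q = -0.965·0.08232·ln(5.247×10^-4) = 0.6000 m³/s
Check: V = 2.25 m/s, Re = 1.12×10^6, f = 0.02331, h_f = 9.19 m ≈ 9.16 m ✓

Q ≈ 600 L/s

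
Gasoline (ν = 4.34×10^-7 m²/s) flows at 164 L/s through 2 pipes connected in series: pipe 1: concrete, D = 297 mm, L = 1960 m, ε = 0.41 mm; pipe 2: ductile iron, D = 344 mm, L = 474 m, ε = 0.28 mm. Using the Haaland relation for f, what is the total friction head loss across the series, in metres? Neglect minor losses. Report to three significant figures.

H ≈ 44.6 m

Pipe 1: V = 2.367 m/s, Re = 1.62×10^6, ε/D = 0.00138, f = 0.02145, h_1 = f(L/D)V²/2g = 40.42 m
Pipe 2: V = 1.765 m/s, Re = 1.40×10^6, ε/D = 8.14×10^-4, f = 0.01895, h_2 = f(L/D)V²/2g = 4.143 m
Series → Q common, losses add: H = Σh = 44.57 m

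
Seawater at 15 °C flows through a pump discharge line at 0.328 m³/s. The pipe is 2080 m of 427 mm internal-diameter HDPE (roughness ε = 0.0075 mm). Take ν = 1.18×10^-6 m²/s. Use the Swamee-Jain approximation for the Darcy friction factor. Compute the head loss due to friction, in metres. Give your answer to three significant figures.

V = 4Q/(πD²) = 4·0.328/(π·0.427²) = 2.290 m/s
Re = VD/ν = 2.290·0.427/1.18×10^-6 = 8.29×10^5 → turbulent
ε/D = 0.0075/427 = 1.76×10^-5
Swamee-Jain: f = 0.01236
h_f = f(L/D)V²/(2g) = 0.01236·(2080/0.427)·2.290²/(2·9.81) = 16.10 m

h_f ≈ 16.1 m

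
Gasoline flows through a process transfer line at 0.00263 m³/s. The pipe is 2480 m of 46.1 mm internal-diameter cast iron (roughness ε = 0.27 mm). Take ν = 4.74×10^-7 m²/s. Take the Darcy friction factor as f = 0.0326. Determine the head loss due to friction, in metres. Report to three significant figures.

V = 4Q/(πD²) = 4·0.00263/(π·0.0461²) = 1.576 m/s
h_f = f(L/D)V²/(2g) = 0.03260·(2480/0.0461)·1.576²/(2·9.81) = 221.9 m

h_f ≈ 222 m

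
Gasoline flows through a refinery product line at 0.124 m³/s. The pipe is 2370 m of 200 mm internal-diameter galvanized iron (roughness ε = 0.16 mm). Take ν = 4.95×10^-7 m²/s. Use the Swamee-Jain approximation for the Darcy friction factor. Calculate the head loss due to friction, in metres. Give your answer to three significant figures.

h_f ≈ 178 m

V = 4Q/(πD²) = 4·0.124/(π·0.200²) = 3.947 m/s
Re = VD/ν = 3.947·0.200/4.95×10^-7 = 1.59×10^6 → turbulent
ε/D = 0.16/200 = 8.00×10^-4
Swamee-Jain: f = 0.01891
h_f = f(L/D)V²/(2g) = 0.01891·(2370/0.200)·3.947²/(2·9.81) = 177.9 m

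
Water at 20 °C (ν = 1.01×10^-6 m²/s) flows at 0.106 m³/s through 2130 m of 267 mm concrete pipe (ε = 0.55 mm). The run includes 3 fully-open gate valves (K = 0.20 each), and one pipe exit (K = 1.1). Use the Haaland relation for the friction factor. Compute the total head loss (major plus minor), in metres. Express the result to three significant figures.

H_L ≈ 35.2 m

V = 4Q/(πD²) = 1.893 m/s; V²/2g = 0.1827 m
Re = 5.00×10^5, ε/D = 0.00206 → f = 0.02397 (Haaland)
Major: h_f = f(L/D)·V²/2g = 0.02397·7978·0.1827 = 34.93 m
Minor: ΣK = 1.70; h_m = ΣK·V²/2g = 0.3106 m
Total H_L = 34.93 + 0.3106 = 35.24 m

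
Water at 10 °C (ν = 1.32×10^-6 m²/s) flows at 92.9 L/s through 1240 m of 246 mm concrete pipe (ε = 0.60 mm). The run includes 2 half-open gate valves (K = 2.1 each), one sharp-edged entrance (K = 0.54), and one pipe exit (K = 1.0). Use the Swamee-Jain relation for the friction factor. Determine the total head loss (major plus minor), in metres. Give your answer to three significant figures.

H_L ≈ 25.9 m

V = 4Q/(πD²) = 1.955 m/s; V²/2g = 0.1947 m
Re = 3.64×10^5, ε/D = 0.00244 → f = 0.02527 (Swamee-Jain)
Major: h_f = f(L/D)·V²/2g = 0.02527·5041·0.1947 = 24.81 m
Minor: ΣK = 5.74; h_m = ΣK·V²/2g = 1.118 m
Total H_L = 24.81 + 1.118 = 25.92 m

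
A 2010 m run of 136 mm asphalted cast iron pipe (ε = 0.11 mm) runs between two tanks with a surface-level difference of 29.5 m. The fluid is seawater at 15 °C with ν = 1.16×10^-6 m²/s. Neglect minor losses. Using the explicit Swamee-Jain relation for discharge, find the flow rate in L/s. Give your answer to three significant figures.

Q ≈ 20.0 L/s

Swamee-Jain (Type II): Q = -0.965·√(gD⁵h_f/L)·ln[ε/(3.7D) + √(3.17ν²L/(gD³h_f))]
√(gD⁵h_f/L) = √(9.81·0.136⁵·29.5/2010) = 0.002588
ε/(3.7D) = 2.19×10^-4; √(3.17ν²L/(gD³h_f)) = 1.09×10^-4
Q = -0.965·0.002588·ln(3.271×10^-4) = 0.02004 m³/s
Check: V = 1.38 m/s, Re = 1.62×10^5, f = 0.02072, h_f = 29.7 m ≈ 29.5 m ✓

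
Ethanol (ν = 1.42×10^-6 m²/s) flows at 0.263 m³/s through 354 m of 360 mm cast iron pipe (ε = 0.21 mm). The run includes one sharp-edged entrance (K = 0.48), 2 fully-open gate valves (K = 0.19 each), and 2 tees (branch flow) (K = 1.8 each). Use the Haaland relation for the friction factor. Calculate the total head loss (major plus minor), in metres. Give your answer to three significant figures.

V = 4Q/(πD²) = 2.584 m/s; V²/2g = 0.3403 m
Re = 6.55×10^5, ε/D = 5.83×10^-4 → f = 0.01792 (Haaland)
Major: h_f = f(L/D)·V²/2g = 0.01792·983.3·0.3403 = 5.995 m
Minor: ΣK = 4.46; h_m = ΣK·V²/2g = 1.518 m
Total H_L = 5.995 + 1.518 = 7.512 m

H_L ≈ 7.51 m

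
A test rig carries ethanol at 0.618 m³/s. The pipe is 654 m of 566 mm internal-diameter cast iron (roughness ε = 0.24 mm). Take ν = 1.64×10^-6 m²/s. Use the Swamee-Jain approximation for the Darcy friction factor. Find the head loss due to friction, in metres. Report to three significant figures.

V = 4Q/(πD²) = 4·0.618/(π·0.566²) = 2.456 m/s
Re = VD/ν = 2.456·0.566/1.64×10^-6 = 8.48×10^5 → turbulent
ε/D = 0.24/566 = 4.24×10^-4
Swamee-Jain: f = 0.01686
h_f = f(L/D)V²/(2g) = 0.01686·(654/0.566)·2.456²/(2·9.81) = 5.991 m

h_f ≈ 5.99 m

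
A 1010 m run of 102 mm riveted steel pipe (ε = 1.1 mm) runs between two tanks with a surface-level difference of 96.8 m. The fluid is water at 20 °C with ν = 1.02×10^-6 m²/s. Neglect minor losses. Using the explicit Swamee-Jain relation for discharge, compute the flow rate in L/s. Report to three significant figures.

Swamee-Jain (Type II): Q = -0.965·√(gD⁵h_f/L)·ln[ε/(3.7D) + √(3.17ν²L/(gD³h_f))]
√(gD⁵h_f/L) = √(9.81·0.102⁵·96.8/1010) = 0.003222
ε/(3.7D) = 0.00291; √(3.17ν²L/(gD³h_f)) = 5.75×10^-5
Q = -0.965·0.003222·ln(0.002972) = 0.01809 m³/s
Check: V = 2.21 m/s, Re = 2.21×10^5, f = 0.03929, h_f = 97.2 m ≈ 96.8 m ✓

Q ≈ 18.1 L/s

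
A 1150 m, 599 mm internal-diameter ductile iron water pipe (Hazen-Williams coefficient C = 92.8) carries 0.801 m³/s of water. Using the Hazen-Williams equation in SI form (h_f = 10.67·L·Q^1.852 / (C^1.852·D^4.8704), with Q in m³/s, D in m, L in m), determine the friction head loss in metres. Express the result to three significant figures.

h_f = 10.67·1150·0.801^1.852 / (92.8^1.852·0.599^4.8704) = 22.41 m

h_f ≈ 22.4 m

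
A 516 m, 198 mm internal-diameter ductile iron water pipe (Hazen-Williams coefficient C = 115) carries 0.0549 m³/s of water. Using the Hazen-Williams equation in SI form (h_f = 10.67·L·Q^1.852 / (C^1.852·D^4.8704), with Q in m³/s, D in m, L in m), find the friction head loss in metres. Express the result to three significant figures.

h_f ≈ 10.4 m

h_f = 10.67·516·0.0549^1.852 / (115^1.852·0.198^4.8704) = 10.37 m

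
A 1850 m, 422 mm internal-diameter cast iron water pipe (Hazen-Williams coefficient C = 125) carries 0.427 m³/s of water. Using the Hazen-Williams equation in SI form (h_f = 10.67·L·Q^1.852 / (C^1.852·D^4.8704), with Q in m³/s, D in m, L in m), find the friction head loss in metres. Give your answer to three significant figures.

h_f = 10.67·1850·0.427^1.852 / (125^1.852·0.422^4.8704) = 35.67 m

h_f ≈ 35.7 m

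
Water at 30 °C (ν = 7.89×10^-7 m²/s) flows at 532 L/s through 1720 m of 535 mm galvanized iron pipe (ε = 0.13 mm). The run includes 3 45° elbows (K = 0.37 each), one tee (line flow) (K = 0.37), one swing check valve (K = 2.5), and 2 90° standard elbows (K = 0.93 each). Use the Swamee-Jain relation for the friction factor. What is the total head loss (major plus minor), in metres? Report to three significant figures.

H_L ≈ 15.4 m

V = 4Q/(πD²) = 2.367 m/s; V²/2g = 0.2854 m
Re = 1.60×10^6, ε/D = 2.43×10^-4 → f = 0.01492 (Swamee-Jain)
Major: h_f = f(L/D)·V²/2g = 0.01492·3215·0.2854 = 13.69 m
Minor: ΣK = 5.84; h_m = ΣK·V²/2g = 1.667 m
Total H_L = 13.69 + 1.667 = 15.36 m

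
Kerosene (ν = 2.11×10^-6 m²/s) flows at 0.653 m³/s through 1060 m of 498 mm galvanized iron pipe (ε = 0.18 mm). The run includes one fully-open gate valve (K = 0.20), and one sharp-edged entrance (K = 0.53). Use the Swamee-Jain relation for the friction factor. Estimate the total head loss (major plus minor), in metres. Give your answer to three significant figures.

H_L ≈ 20.5 m

V = 4Q/(πD²) = 3.352 m/s; V²/2g = 0.5728 m
Re = 7.91×10^5, ε/D = 3.61×10^-4 → f = 0.01644 (Swamee-Jain)
Major: h_f = f(L/D)·V²/2g = 0.01644·2129·0.5728 = 20.04 m
Minor: ΣK = 0.730; h_m = ΣK·V²/2g = 0.4182 m
Total H_L = 20.04 + 0.4182 = 20.46 m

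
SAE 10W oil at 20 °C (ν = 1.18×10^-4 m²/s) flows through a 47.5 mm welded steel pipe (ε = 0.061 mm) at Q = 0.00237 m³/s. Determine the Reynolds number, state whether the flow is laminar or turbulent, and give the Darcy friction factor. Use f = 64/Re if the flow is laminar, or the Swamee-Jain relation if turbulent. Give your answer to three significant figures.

Re ≈ 538; laminar; f = 64/Re ≈ 0.119

V = 4Q/(πD²) = 1.337 m/s
Re = VD/ν = 1.337·0.0475/1.18×10^-4 = 538
Re < 2300 → laminar → f = 64/Re = 0.1189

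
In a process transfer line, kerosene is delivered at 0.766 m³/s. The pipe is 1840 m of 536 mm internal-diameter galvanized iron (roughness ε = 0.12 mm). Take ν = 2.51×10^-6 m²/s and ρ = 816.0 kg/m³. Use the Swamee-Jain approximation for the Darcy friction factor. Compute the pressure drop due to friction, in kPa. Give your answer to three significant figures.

V = 4Q/(πD²) = 4·0.766/(π·0.536²) = 3.395 m/s
Re = VD/ν = 3.395·0.536/2.51×10^-6 = 7.25×10^5 → turbulent
ε/D = 0.12/536 = 2.24×10^-4
Swamee-Jain: f = 0.01531
h_f = f(L/D)V²/(2g) = 0.01531·(1840/0.536)·3.395²/(2·9.81) = 30.87 m
Δp = ρg·h_f = 816.0·9.81·30.87 = 247.1 kPa

Δp ≈ 247 kPa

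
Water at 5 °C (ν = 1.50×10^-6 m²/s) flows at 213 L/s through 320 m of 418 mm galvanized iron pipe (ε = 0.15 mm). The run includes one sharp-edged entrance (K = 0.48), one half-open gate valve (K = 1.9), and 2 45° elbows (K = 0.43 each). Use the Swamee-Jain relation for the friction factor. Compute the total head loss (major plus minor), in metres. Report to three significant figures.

H_L ≈ 1.99 m

V = 4Q/(πD²) = 1.552 m/s; V²/2g = 0.1228 m
Re = 4.33×10^5, ε/D = 3.59×10^-4 → f = 0.01698 (Swamee-Jain)
Major: h_f = f(L/D)·V²/2g = 0.01698·765.6·0.1228 = 1.596 m
Minor: ΣK = 3.24; h_m = ΣK·V²/2g = 0.3979 m
Total H_L = 1.596 + 0.3979 = 1.994 m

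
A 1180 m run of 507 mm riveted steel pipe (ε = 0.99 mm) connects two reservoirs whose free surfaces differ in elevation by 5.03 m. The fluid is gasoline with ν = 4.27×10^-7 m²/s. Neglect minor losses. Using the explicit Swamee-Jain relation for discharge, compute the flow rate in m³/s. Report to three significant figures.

Swamee-Jain (Type II): Q = -0.965·√(gD⁵h_f/L)·ln[ε/(3.7D) + √(3.17ν²L/(gD³h_f))]
√(gD⁵h_f/L) = √(9.81·0.507⁵·5.03/1180) = 0.03743
ε/(3.7D) = 5.28×10^-4; √(3.17ν²L/(gD³h_f)) = 1.03×10^-5
Q = -0.965·0.03743·ln(5.380×10^-4) = 0.2719 m³/s
Check: V = 1.35 m/s, Re = 1.60×10^6, f = 0.02345, h_f = 5.04 m ≈ 5.03 m ✓

Q ≈ 0.272 m³/s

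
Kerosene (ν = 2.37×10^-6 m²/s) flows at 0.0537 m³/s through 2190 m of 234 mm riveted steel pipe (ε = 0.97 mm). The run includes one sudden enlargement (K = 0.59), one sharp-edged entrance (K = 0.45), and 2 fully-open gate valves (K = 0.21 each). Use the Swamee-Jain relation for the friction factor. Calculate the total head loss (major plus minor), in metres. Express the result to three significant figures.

V = 4Q/(πD²) = 1.249 m/s; V²/2g = 0.07947 m
Re = 1.23×10^5, ε/D = 0.00415 → f = 0.02981 (Swamee-Jain)
Major: h_f = f(L/D)·V²/2g = 0.02981·9359·0.07947 = 22.17 m
Minor: ΣK = 1.46; h_m = ΣK·V²/2g = 0.1160 m
Total H_L = 22.17 + 0.1160 = 22.29 m

H_L ≈ 22.3 m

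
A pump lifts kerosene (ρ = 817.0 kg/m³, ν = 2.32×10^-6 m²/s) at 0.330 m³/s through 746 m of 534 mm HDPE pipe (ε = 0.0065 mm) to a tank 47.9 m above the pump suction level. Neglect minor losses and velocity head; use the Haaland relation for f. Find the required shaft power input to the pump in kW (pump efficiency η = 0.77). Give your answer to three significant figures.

P_shaft ≈ 172 kW

V = 4Q/(πD²) = 1.473 m/s; Re = 3.39×10^5; ε/D = 1.22×10^-5; f = 0.01413
h_f = f(L/D)V²/2g = 2.184 m
Total head H = z + h_f = 47.9 + 2.184 = 50.08 m
P_hyd = ρgQH = 817.0·9.81·0.330·50.08 = 132.5 kW
P_shaft = P_hyd/η = 132.5/0.77 = 172.0 kW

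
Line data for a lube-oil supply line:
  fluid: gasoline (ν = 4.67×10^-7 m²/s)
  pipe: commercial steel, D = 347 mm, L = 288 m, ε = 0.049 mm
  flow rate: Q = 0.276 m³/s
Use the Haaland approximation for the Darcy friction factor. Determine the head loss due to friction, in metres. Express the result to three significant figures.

V = 4Q/(πD²) = 4·0.276/(π·0.347²) = 2.919 m/s
Re = VD/ν = 2.919·0.347/4.67×10^-7 = 2.17×10^6 → turbulent
ε/D = 0.049/347 = 1.41×10^-4
Haaland: f = 0.01336
h_f = f(L/D)V²/(2g) = 0.01336·(288/0.347)·2.919²/(2·9.81) = 4.816 m

h_f ≈ 4.82 m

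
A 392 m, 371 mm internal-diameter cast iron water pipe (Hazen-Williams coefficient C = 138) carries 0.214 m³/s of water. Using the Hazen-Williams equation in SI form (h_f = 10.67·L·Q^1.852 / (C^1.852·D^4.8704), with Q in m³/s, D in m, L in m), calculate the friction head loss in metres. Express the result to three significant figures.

h_f = 10.67·392·0.214^1.852 / (138^1.852·0.371^4.8704) = 3.278 m

h_f ≈ 3.28 m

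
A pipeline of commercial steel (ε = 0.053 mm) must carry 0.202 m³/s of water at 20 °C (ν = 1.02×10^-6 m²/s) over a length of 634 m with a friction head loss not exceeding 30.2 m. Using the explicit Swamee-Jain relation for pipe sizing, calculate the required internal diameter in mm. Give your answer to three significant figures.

D ≈ 257 mm

Swamee-Jain (Type III): D = 0.66·[ε^1.25·(LQ²/(gh_f))^4.75 + ν·Q^9.4·(L/(gh_f))^5.2]^0.04
LQ²/(gh_f) = 0.08732; L/(gh_f) = 2.140
Term 1 = ε^1.25·(…)^4.75 = 4.22×10^-11; Term 2 = ν·Q^9.4·(…)^5.2 = 1.57×10^-11
D = 0.66·(4.22×10^-11 + 1.57×10^-11)^0.04 = 0.2571 m = 257 mm
Check: V = 3.89 m/s, Re = 9.81×10^5, f = 0.01485, h_f = 28.3 m ≈ 30.2 m ✓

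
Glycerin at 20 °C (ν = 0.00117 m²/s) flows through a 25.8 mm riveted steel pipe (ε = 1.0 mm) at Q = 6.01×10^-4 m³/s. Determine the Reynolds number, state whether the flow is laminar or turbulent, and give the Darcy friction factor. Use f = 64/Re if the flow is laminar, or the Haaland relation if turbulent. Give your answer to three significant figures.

V = 4Q/(πD²) = 1.150 m/s
Re = VD/ν = 1.150·0.0258/0.00117 = 25.4
Re < 2300 → laminar → f = 64/Re = 2.525

Re ≈ 25.4; laminar; f = 64/Re ≈ 2.52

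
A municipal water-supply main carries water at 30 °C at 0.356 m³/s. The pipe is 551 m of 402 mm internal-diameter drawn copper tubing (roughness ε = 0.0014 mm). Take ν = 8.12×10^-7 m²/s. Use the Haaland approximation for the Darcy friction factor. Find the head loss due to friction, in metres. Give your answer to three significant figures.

V = 4Q/(πD²) = 4·0.356/(π·0.402²) = 2.805 m/s
Re = VD/ν = 2.805·0.402/8.12×10^-7 = 1.39×10^6 → turbulent
ε/D = 0.0014/402 = 3.48×10^-6
Haaland: f = 0.01105
h_f = f(L/D)V²/(2g) = 0.01105·(551/0.402)·2.805²/(2·9.81) = 6.070 m

h_f ≈ 6.07 m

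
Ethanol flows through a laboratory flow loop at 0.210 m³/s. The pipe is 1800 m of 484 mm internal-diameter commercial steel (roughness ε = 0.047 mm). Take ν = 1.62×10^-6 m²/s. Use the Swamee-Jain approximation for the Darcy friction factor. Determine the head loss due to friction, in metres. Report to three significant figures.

h_f ≈ 3.74 m

V = 4Q/(πD²) = 4·0.210/(π·0.484²) = 1.141 m/s
Re = VD/ν = 1.141·0.484/1.62×10^-6 = 3.41×10^5 → turbulent
ε/D = 0.047/484 = 9.71×10^-5
Swamee-Jain: f = 0.01514
h_f = f(L/D)V²/(2g) = 0.01514·(1800/0.484)·1.141²/(2·9.81) = 3.739 m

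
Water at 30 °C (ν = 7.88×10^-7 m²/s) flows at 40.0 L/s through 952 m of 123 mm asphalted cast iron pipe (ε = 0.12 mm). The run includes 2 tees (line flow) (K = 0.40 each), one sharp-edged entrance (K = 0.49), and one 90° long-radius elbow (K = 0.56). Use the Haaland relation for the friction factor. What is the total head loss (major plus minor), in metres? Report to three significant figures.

V = 4Q/(πD²) = 3.366 m/s; V²/2g = 0.5776 m
Re = 5.25×10^5, ε/D = 9.76×10^-4 → f = 0.02006 (Haaland)
Major: h_f = f(L/D)·V²/2g = 0.02006·7740·0.5776 = 89.69 m
Minor: ΣK = 1.85; h_m = ΣK·V²/2g = 1.069 m
Total H_L = 89.69 + 1.069 = 90.76 m

H_L ≈ 90.8 m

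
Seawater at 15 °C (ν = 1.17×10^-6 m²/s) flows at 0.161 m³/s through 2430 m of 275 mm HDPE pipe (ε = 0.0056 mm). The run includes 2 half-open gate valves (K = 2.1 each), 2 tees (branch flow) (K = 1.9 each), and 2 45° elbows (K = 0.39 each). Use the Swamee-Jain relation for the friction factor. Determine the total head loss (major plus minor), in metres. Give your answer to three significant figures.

H_L ≈ 46.0 m

V = 4Q/(πD²) = 2.711 m/s; V²/2g = 0.3745 m
Re = 6.37×10^5, ε/D = 2.04×10^-5 → f = 0.01291 (Swamee-Jain)
Major: h_f = f(L/D)·V²/2g = 0.01291·8836·0.3745 = 42.73 m
Minor: ΣK = 8.78; h_m = ΣK·V²/2g = 3.288 m
Total H_L = 42.73 + 3.288 = 46.02 m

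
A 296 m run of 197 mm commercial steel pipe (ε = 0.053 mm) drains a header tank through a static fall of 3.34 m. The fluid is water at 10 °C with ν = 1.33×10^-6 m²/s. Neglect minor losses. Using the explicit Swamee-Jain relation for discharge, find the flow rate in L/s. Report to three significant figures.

Swamee-Jain (Type II): Q = -0.965·√(gD⁵h_f/L)·ln[ε/(3.7D) + √(3.17ν²L/(gD³h_f))]
√(gD⁵h_f/L) = √(9.81·0.197⁵·3.34/296) = 0.005731
ε/(3.7D) = 7.27×10^-5; √(3.17ν²L/(gD³h_f)) = 8.14×10^-5
Q = -0.965·0.005731·ln(1.541×10^-4) = 0.04854 m³/s
Check: V = 1.59 m/s, Re = 2.36×10^5, f = 0.01726, h_f = 3.35 m ≈ 3.34 m ✓

Q ≈ 48.5 L/s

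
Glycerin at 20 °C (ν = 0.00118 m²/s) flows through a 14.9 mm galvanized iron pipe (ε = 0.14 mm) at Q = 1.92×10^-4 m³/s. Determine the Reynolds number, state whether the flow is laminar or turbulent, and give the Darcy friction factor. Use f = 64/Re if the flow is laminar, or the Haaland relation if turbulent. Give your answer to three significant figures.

Re ≈ 13.9; laminar; f = 64/Re ≈ 4.60

V = 4Q/(πD²) = 1.101 m/s
Re = VD/ν = 1.101·0.0149/0.00118 = 13.9
Re < 2300 → laminar → f = 64/Re = 4.603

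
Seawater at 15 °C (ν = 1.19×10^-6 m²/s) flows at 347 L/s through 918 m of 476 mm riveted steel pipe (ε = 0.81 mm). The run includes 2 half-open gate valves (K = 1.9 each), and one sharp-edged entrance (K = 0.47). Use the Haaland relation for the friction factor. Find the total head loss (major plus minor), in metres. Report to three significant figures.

V = 4Q/(πD²) = 1.950 m/s; V²/2g = 0.1938 m
Re = 7.80×10^5, ε/D = 0.00170 → f = 0.02272 (Haaland)
Major: h_f = f(L/D)·V²/2g = 0.02272·1929·0.1938 = 8.493 m
Minor: ΣK = 4.27; h_m = ΣK·V²/2g = 0.8275 m
Total H_L = 8.493 + 0.8275 = 9.321 m

H_L ≈ 9.32 m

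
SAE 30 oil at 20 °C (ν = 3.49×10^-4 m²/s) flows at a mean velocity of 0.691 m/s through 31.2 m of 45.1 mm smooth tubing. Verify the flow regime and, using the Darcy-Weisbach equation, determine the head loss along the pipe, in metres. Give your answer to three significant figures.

Re = VD/ν = 0.691·0.04510/3.49×10^-4 = 89.3 → laminar (Re < 2300)
f = 64/Re = 0.7167
h_f = f(L/D)V²/(2g) = 0.7167·(31.2/0.04510)·0.691²/(2·9.81) = 12.07 m

h_f ≈ 12.1 m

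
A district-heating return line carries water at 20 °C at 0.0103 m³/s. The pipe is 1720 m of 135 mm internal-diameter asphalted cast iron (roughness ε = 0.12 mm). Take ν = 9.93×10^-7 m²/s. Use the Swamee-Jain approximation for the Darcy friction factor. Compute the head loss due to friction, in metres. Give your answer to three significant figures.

h_f ≈ 7.40 m

V = 4Q/(πD²) = 4·0.0103/(π·0.135²) = 0.7196 m/s
Re = VD/ν = 0.7196·0.135/9.93×10^-7 = 9.78×10^4 → turbulent
ε/D = 0.12/135 = 8.89×10^-4
Swamee-Jain: f = 0.02200
h_f = f(L/D)V²/(2g) = 0.02200·(1720/0.135)·0.7196²/(2·9.81) = 7.396 m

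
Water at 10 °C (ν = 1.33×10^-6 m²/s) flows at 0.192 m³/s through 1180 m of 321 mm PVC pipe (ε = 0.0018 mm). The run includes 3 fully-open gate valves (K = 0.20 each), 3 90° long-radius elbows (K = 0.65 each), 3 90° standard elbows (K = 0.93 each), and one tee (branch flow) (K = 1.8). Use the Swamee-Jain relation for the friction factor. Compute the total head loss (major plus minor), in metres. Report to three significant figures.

H_L ≈ 15.6 m

V = 4Q/(πD²) = 2.372 m/s; V²/2g = 0.2869 m
Re = 5.73×10^5, ε/D = 5.61×10^-6 → f = 0.01288 (Swamee-Jain)
Major: h_f = f(L/D)·V²/2g = 0.01288·3676·0.2869 = 13.58 m
Minor: ΣK = 7.14; h_m = ΣK·V²/2g = 2.048 m
Total H_L = 13.58 + 2.048 = 15.63 m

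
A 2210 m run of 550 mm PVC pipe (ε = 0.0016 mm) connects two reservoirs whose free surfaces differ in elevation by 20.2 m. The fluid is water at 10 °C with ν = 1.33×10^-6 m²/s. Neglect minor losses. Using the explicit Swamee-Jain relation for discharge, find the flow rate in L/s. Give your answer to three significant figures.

Swamee-Jain (Type II): Q = -0.965·√(gD⁵h_f/L)·ln[ε/(3.7D) + √(3.17ν²L/(gD³h_f))]
√(gD⁵h_f/L) = √(9.81·0.550⁵·20.2/2210) = 0.06718
ε/(3.7D) = 7.86×10^-7; √(3.17ν²L/(gD³h_f)) = 1.94×10^-5
Q = -0.965·0.06718·ln(2.017×10^-5) = 0.7008 m³/s
Check: V = 2.95 m/s, Re = 1.22×10^6, f = 0.01131, h_f = 20.2 m ≈ 20.2 m ✓

Q ≈ 701 L/s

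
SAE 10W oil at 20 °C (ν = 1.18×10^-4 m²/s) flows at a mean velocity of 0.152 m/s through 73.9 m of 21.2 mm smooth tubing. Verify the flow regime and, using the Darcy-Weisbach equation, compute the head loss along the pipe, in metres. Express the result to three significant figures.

Re = VD/ν = 0.152·0.02120/1.18×10^-4 = 27.3 → laminar (Re < 2300)
f = 64/Re = 2.344
h_f = f(L/D)V²/(2g) = 2.344·(73.9/0.02120)·0.152²/(2·9.81) = 9.620 m

h_f ≈ 9.62 m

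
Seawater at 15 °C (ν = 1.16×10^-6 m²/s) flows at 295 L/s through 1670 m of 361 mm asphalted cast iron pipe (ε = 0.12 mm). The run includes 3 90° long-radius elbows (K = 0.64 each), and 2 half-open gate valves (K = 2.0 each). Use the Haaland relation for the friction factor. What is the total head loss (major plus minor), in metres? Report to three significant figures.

V = 4Q/(πD²) = 2.882 m/s; V²/2g = 0.4234 m
Re = 8.97×10^5, ε/D = 3.32×10^-4 → f = 0.01595 (Haaland)
Major: h_f = f(L/D)·V²/2g = 0.01595·4626·0.4234 = 31.24 m
Minor: ΣK = 5.92; h_m = ΣK·V²/2g = 2.506 m
Total H_L = 31.24 + 2.506 = 33.75 m

H_L ≈ 33.7 m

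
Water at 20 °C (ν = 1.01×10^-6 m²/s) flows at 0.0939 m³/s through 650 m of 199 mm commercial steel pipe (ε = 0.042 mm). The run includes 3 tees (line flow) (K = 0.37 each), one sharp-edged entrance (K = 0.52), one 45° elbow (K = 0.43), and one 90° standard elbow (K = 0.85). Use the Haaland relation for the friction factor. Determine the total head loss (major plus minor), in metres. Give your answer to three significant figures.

H_L ≈ 24.4 m

V = 4Q/(πD²) = 3.019 m/s; V²/2g = 0.4646 m
Re = 5.95×10^5, ε/D = 2.11×10^-4 → f = 0.01519 (Haaland)
Major: h_f = f(L/D)·V²/2g = 0.01519·3266·0.4646 = 23.05 m
Minor: ΣK = 2.91; h_m = ΣK·V²/2g = 1.352 m
Total H_L = 23.05 + 1.352 = 24.40 m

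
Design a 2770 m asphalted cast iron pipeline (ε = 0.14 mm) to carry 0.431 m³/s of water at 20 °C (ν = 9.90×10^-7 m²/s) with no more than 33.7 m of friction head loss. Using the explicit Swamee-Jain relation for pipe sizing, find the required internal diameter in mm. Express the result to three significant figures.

D ≈ 464 mm

Swamee-Jain (Type III): D = 0.66·[ε^1.25·(LQ²/(gh_f))^4.75 + ν·Q^9.4·(L/(gh_f))^5.2]^0.04
LQ²/(gh_f) = 1.556; L/(gh_f) = 8.379
Term 1 = ε^1.25·(…)^4.75 = 1.25×10^-4; Term 2 = ν·Q^9.4·(…)^5.2 = 2.29×10^-5
D = 0.66·(1.25×10^-4 + 2.29×10^-5)^0.04 = 0.4638 m = 464 mm
Check: V = 2.55 m/s, Re = 1.20×10^6, f = 0.01566, h_f = 31.0 m ≈ 33.7 m ✓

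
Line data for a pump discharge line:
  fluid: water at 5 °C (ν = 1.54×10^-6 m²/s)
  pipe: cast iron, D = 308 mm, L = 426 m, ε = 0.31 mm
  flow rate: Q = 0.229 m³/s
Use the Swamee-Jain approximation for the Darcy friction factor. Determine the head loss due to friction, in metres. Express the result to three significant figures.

h_f ≈ 13.5 m

V = 4Q/(πD²) = 4·0.229/(π·0.308²) = 3.074 m/s
Re = VD/ν = 3.074·0.308/1.54×10^-6 = 6.15×10^5 → turbulent
ε/D = 0.31/308 = 0.00101
Swamee-Jain: f = 0.02027
h_f = f(L/D)V²/(2g) = 0.02027·(426/0.308)·3.074²/(2·9.81) = 13.50 m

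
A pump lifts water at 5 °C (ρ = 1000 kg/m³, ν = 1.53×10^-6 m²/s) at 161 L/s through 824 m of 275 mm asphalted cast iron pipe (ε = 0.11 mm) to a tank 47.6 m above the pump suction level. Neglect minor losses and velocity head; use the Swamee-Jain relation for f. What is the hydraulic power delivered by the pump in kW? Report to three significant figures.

P_hyd ≈ 106 kW

V = 4Q/(πD²) = 2.711 m/s; Re = 4.87×10^5; ε/D = 4.00×10^-4; f = 0.01714
h_f = f(L/D)V²/2g = 19.24 m
Total head H = z + h_f = 47.6 + 19.24 = 66.84 m
P_hyd = ρgQH = 1000·9.81·0.161·66.84 = 105.6 kW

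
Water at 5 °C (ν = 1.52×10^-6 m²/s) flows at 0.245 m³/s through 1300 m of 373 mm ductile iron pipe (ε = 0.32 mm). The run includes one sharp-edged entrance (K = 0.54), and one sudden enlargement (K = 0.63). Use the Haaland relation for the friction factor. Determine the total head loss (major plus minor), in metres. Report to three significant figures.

H_L ≈ 17.7 m

V = 4Q/(πD²) = 2.242 m/s; V²/2g = 0.2562 m
Re = 5.50×10^5, ε/D = 8.58×10^-4 → f = 0.01949 (Haaland)
Major: h_f = f(L/D)·V²/2g = 0.01949·3485·0.2562 = 17.41 m
Minor: ΣK = 1.17; h_m = ΣK·V²/2g = 0.2998 m
Total H_L = 17.41 + 0.2998 = 17.71 m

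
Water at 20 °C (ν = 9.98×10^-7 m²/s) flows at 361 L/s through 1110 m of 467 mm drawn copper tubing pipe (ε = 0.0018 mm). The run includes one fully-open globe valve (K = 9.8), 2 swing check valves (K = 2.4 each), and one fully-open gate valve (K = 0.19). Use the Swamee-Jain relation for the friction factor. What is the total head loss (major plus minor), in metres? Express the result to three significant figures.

H_L ≈ 9.66 m

V = 4Q/(πD²) = 2.108 m/s; V²/2g = 0.2264 m
Re = 9.86×10^5, ε/D = 3.85×10^-6 → f = 0.01173 (Swamee-Jain)
Major: h_f = f(L/D)·V²/2g = 0.01173·2377·0.2264 = 6.312 m
Minor: ΣK = 14.8; h_m = ΣK·V²/2g = 3.348 m
Total H_L = 6.312 + 3.348 = 9.661 m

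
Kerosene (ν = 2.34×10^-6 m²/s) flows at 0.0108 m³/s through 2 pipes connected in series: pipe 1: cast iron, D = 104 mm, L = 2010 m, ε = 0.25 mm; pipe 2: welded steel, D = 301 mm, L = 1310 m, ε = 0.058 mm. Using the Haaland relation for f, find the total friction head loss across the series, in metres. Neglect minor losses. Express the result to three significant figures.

H ≈ 43.0 m

Pipe 1: V = 1.271 m/s, Re = 5.65×10^4, ε/D = 0.00240, f = 0.02693, h_1 = f(L/D)V²/2g = 42.88 m
Pipe 2: V = 0.1518 m/s, Re = 1.95×10^4, ε/D = 1.93×10^-4, f = 0.02622, h_2 = f(L/D)V²/2g = 0.1340 m
Series → Q common, losses add: H = Σh = 43.02 m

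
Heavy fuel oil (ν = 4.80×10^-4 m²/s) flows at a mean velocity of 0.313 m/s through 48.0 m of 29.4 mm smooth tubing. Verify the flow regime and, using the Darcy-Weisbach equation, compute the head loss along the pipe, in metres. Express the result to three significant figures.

Re = VD/ν = 0.313·0.02940/4.80×10^-4 = 19.2 → laminar (Re < 2300)
f = 64/Re = 3.338
h_f = f(L/D)V²/(2g) = 3.338·(48.0/0.02940)·0.313²/(2·9.81) = 27.22 m

h_f ≈ 27.2 m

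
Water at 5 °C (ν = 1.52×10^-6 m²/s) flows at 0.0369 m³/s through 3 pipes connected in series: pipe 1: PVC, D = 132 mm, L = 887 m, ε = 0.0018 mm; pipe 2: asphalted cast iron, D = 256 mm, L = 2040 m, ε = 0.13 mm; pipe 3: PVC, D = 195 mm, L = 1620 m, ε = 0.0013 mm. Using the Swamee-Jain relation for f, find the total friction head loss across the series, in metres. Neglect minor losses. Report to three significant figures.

Pipe 1: V = 2.696 m/s, Re = 2.34×10^5, ε/D = 1.36×10^-5, f = 0.01520, h_1 = f(L/D)V²/2g = 37.86 m
Pipe 2: V = 0.7169 m/s, Re = 1.21×10^5, ε/D = 5.08×10^-4, f = 0.01998, h_2 = f(L/D)V²/2g = 4.171 m
Pipe 3: V = 1.236 m/s, Re = 1.59×10^5, ε/D = 6.67×10^-6, f = 0.01631, h_3 = f(L/D)V²/2g = 10.55 m
Series → Q common, losses add: H = Σh = 52.58 m

H ≈ 52.6 m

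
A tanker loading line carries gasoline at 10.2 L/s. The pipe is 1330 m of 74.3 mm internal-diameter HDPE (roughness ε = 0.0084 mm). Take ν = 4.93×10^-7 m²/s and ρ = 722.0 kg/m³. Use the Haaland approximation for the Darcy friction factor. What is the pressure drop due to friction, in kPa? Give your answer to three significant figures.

V = 4Q/(πD²) = 4·0.0102/(π·0.0743²) = 2.353 m/s
Re = VD/ν = 2.353·0.0743/4.93×10^-7 = 3.55×10^5 → turbulent
ε/D = 0.0084/74.3 = 1.13×10^-4
Haaland: f = 0.01501
h_f = f(L/D)V²/(2g) = 0.01501·(1330/0.0743)·2.353²/(2·9.81) = 75.79 m
Δp = ρg·h_f = 722.0·9.81·75.79 = 536.8 kPa

Δp ≈ 537 kPa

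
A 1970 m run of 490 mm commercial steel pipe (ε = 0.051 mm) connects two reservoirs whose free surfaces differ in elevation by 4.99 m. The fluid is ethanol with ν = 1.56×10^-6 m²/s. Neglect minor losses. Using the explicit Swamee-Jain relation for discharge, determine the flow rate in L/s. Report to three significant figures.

Q ≈ 241 L/s

Swamee-Jain (Type II): Q = -0.965·√(gD⁵h_f/L)·ln[ε/(3.7D) + √(3.17ν²L/(gD³h_f))]
√(gD⁵h_f/L) = √(9.81·0.490⁵·4.99/1970) = 0.02649
ε/(3.7D) = 2.81×10^-5; √(3.17ν²L/(gD³h_f)) = 5.14×10^-5
Q = -0.965·0.02649·ln(7.950×10^-5) = 0.2413 m³/s
Check: V = 1.28 m/s, Re = 4.02×10^5, f = 0.01490, h_f = 5.00 m ≈ 4.99 m ✓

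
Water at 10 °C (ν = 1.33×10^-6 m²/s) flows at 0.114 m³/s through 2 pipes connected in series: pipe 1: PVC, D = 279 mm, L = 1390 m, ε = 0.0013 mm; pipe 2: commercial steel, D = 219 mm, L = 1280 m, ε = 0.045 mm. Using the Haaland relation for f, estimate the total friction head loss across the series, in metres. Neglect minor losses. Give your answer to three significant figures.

Pipe 1: V = 1.865 m/s, Re = 3.91×10^5, ε/D = 4.66×10^-6, f = 0.01370, h_1 = f(L/D)V²/2g = 12.10 m
Pipe 2: V = 3.026 m/s, Re = 4.98×10^5, ε/D = 2.05×10^-4, f = 0.01534, h_2 = f(L/D)V²/2g = 41.87 m
Series → Q common, losses add: H = Σh = 53.96 m

H ≈ 54.0 m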